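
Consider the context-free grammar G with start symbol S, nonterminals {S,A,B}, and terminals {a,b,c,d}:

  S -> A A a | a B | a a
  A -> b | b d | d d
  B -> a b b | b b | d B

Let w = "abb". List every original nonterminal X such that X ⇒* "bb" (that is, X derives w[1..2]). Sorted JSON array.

Convert to CNF:
  S -> A X4 | T2 B | T2 T2
  A -> T0 T1 | T1 T1 | b
  B -> T0 T0 | T1 B | T2 X3
  T0 -> b
  T1 -> d
  T2 -> a
  X3 -> T0 T0
  X4 -> A T2

Fill CYK table bottom-up — only the sub-triangle for w[1..2]:
  [1..1]={A,T0}  "b"  orig:{A}
  [2..2]={A,T0}  "b"  orig:{A}
  [1..2]={B,X3}  "bb"  orig:{B}

Original NTs in T[1,2] deriving "bb": ["B"]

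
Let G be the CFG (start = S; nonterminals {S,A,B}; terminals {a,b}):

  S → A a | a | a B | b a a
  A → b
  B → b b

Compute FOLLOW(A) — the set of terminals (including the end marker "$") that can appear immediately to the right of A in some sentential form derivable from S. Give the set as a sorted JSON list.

FIRST sets, iterate to fixpoint:
[1]
  A via A→b: +{b}
  B via B→b b: +{b}
  S via S→A a: +{b}
  S via S→a: +{a}
  FIRST[S]={a,b}  FIRST[A]={b}  FIRST[B]={b}
[2] (no change)
  FIRST[S]={a,b}  FIRST[A]={b}  FIRST[B]={b}

FOLLOW sets:
seed FOLLOW(S) with $
round 1:
  S→A a: FOLLOW(A) ⊇ FIRST(a) = {a}; new: +{a}
  S→a B: FOLLOW(B) ⊇ FOLLOW(S) ⊇ {$}; new: +{$}
  S: {$}  A: {a}  B: {$}
round 2: — fixpoint
  S: {$}  A: {a}  B: {$}

FOLLOW(A) = ["a"]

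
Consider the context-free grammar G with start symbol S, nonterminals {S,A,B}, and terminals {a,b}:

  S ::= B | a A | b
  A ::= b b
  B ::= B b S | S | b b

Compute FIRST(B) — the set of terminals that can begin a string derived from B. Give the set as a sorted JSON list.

FIRST iteration:
iter 1:
  A via A→b b: +{b}
  B via B→b b: +{b}
  S via S→B: +{b}
  S via S→a A: +{a}
  FIRST(S)={a,b}  FIRST(A)={b}  FIRST(B)={b}
iter 2:
  B via B→S: +{a}
  FIRST(S)={a,b}  FIRST(A)={b}  FIRST(B)={a,b}
iter 3: (stable)
  FIRST(S)={a,b}  FIRST(A)={b}  FIRST(B)={a,b}

FIRST(B) = ["a", "b"]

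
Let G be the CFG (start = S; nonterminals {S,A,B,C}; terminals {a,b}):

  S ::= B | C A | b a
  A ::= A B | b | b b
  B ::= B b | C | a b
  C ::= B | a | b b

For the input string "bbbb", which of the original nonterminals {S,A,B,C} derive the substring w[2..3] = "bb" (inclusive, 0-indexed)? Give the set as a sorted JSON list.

CNF form of G:
  S -> B T0 | C A | T0 T0 | T0 T1 | T1 T0 | a
  A -> A B | T0 T0 | b
  B -> B T0 | T0 T0 | T1 T0 | a
  C -> B T0 | T0 T0 | T1 T0 | a
  T0 -> b
  T1 -> a

CYK table (by increasing span) (cells [i..j] with 2 ≤ i ≤ j ≤ 3 only):
  [2..2]={A,T0}  "b"  orig:{A}
  [3..3]={A,T0}  "b"  orig:{A}
  [2..3]={A,B,C,S}  "bb"

Original NTs in T[2,3] deriving "bb": ["A", "B", "C", "S"]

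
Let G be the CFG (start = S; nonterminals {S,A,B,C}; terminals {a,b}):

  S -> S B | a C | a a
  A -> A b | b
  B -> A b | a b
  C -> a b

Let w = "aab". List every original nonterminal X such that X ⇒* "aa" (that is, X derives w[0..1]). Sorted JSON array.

CNF form of G:
  S -> S B | T1 C | T1 T1
  A -> A T0 | b
  B -> A T0 | T1 T0
  C -> T1 T0
  T0 -> b
  T1 -> a

CYK table (by increasing span) (cells [i..j] with 0 ≤ i ≤ j ≤ 1 only):
  T[0,0] 'a' = {T1}  orig:{}
  T[1,1] 'a' = {T1}  orig:{}
  T[0,1] 'aa' = {S}

Original NTs in T[0,1] deriving "aa": ["S"]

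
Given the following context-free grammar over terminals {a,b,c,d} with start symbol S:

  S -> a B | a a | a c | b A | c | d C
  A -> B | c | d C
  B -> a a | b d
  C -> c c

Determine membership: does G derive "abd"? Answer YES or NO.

CNF form of G:
  S -> T0 B | T0 T0 | T0 T3 | T1 A | T2 C | c
  A -> T0 T0 | T1 T2 | T2 C | c
  B -> T0 T0 | T1 T2
  C -> T3 T3
  T0 -> a
  T1 -> b
  T2 -> d
  T3 -> c

Fill CYK table bottom-up:
  T[0,0] 'a' = {T0}  orig:{}
  T[1,1] 'b' = {T1}  orig:{}
  T[2,2] 'd' = {T2}  orig:{}
  T[0,1] 'ab' = ∅
  T[1,2] 'bd' = {A,B}
  T[0,2] 'abd' = {S}

S ∈ T[0,2] ⇒ YES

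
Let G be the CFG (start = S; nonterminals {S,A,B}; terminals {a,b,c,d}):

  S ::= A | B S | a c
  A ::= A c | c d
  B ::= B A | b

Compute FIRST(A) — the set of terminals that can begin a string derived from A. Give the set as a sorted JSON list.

Compute FIRST by fixpoint:
round 1:
  A via A→c d: +{c}
  B via B→b: +{b}
  S via S→A: +{c}
  S via S→B S: +{b}
  S via S→a c: +{a}
  FIRST[S]={a,b,c}  FIRST[A]={c}  FIRST[B]={b}
round 2: done
  FIRST[S]={a,b,c}  FIRST[A]={c}  FIRST[B]={b}

FIRST(A) = ["c"]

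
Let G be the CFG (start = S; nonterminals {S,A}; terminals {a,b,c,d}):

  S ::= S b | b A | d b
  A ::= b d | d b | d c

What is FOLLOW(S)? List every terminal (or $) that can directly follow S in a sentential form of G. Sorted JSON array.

FIRST iteration:
pass 1:
  A via A→b d: +{b}
  A via A→d b: +{d}
  S via S→b A: +{b}
  S via S→d b: +{d}
  FIRST(S)={b,d}  FIRST(A)={b,d}
pass 2: done
  FIRST(S)={b,d}  FIRST(A)={b,d}

Compute FOLLOW by fixpoint:
seed FOLLOW(S) with $
round 1:
  S→S b: FOLLOW(S) ⊇ FIRST(b) = {b}; new: +{b}
  S→b A: FOLLOW(A) ⊇ FOLLOW(S) ⊇ {$,b}; new: +{$,b}
  S: {$,b}  A: {$,b}
round 2: (no change)
  S: {$,b}  A: {$,b}

FOLLOW(S) = ["$", "b"]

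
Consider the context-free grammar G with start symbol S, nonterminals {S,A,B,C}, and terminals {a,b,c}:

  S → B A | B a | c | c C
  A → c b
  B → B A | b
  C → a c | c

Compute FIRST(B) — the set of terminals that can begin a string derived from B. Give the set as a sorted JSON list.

FIRST sets, iterate to fixpoint:
iter 1:
  A via A→c b: +{c}
  B via B→b: +{b}
  C via C→a c: +{a}
  C via C→c: +{c}
  S via S→B A: +{b}
  S via S→c: +{c}
  FIRST(S)={b,c}  FIRST(A)={c}  FIRST(B)={b}  FIRST(C)={a,c}
iter 2: done
  FIRST(S)={b,c}  FIRST(A)={c}  FIRST(B)={b}  FIRST(C)={a,c}

FIRST(B) = ["b"]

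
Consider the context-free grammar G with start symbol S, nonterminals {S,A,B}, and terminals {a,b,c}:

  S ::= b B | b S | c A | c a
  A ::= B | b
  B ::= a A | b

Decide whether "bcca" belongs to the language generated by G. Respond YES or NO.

CNF form of G:
  S -> T1 B | T1 S | T2 A | T2 T0
  A -> T0 A | b
  B -> T0 A | b
  T0 -> a
  T1 -> b
  T2 -> c

Fill CYK table bottom-up:
  T[0,0] 'b' = {A,B,T1}  orig:{A,B}
  T[1,1] 'c' = {T2}  orig:{}
  T[2,2] 'c' = {T2}  orig:{}
  T[3,3] 'a' = {T0}  orig:{}
  T[0,1] 'bc' = ∅
  T[1,2] 'cc' = ∅
  T[2,3] 'ca' = {S}
  T[0,2] 'bcc' = ∅
  T[1,3] 'cca' = ∅
  T[0,3] 'bcca' = ∅

S ∉ T[0,3] ⇒ NO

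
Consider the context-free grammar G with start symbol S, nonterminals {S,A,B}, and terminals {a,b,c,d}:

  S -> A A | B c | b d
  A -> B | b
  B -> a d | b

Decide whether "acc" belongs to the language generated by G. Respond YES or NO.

CNF form of G:
  S -> A A | B T2 | T3 T1
  A -> T0 T1 | b
  B -> T0 T1 | b
  T0 -> a
  T1 -> d
  T2 -> c
  T3 -> b

Fill CYK table bottom-up:
  T[0,0] 'a' = {T0}  orig:{}
  T[1,1] 'c' = {T2}  orig:{}
  T[2,2] 'c' = {T2}  orig:{}
  T[0,1] 'ac' = ∅
  T[1,2] 'cc' = ∅
  T[0,2] 'acc' = ∅

S ∉ T[0,2] ⇒ NO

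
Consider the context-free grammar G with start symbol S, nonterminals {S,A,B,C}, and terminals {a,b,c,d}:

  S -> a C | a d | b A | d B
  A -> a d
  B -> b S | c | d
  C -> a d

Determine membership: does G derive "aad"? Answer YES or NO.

CNF form of G:
  S -> T0 C | T0 T1 | T1 B | T2 A
  A -> T0 T1
  B -> T2 S | c | d
  C -> T0 T1
  T0 -> a
  T1 -> d
  T2 -> b

Fill CYK table bottom-up:
  cell(0,0) a: {T0}  orig:{}
  cell(1,1) a: {T0}  orig:{}
  cell(2,2) d: {B,T1}  orig:{B}
  cell(0,1) aa: ∅
  cell(1,2) ad: {A,C,S}
  cell(0,2) aad: {S}

S ∈ T[0,2] ⇒ YES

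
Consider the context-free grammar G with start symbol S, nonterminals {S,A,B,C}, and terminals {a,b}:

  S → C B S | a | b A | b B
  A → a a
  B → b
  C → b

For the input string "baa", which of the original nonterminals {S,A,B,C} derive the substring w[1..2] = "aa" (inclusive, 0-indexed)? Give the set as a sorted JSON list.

Convert to CNF:
  S -> C X2 | T1 A | T1 B | a
  A -> T0 T0
  B -> b
  C -> b
  T0 -> a
  T1 -> b
  X2 -> B S

Fill CYK table bottom-up (cells [i..j] with 1 ≤ i ≤ j ≤ 2 only):
  [1..1]={S,T0}  "a"  orig:{S}
  [2..2]={S,T0}  "a"  orig:{S}
  [1..2]={A}  "aa"

Original NTs in T[1,2] deriving "aa": ["A"]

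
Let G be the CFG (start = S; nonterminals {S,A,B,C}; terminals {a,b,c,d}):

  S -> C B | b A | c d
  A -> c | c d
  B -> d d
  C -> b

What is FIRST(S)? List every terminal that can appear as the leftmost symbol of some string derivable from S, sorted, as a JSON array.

FIRST sets, iterate to fixpoint:
iter 1:
  A via A→c: +{c}
  B via B→d d: +{d}
  C via C→b: +{b}
  S via S→C B: +{b}
  S via S→c d: +{c}
  FIRST(S)={b,c}  FIRST(A)={c}  FIRST(B)={d}  FIRST(C)={b}
iter 2: (stable)
  FIRST(S)={b,c}  FIRST(A)={c}  FIRST(B)={d}  FIRST(C)={b}

FIRST(S) = ["b", "c"]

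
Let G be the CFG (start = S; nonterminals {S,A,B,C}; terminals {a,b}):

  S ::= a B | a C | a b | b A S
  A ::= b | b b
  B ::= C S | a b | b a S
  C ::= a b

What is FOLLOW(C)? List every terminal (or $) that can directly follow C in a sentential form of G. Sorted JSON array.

FIRST sets, iterate to fixpoint:
[1]
  A via A→b: +{b}
  B via B→a b: +{a}
  B via B→b a S: +{b}
  C via C→a b: +{a}
  S via S→a B: +{a}
  S via S→b A S: +{b}
  S: {a,b}  A: {b}  B: {a,b}  C: {a}
[2] — fixpoint
  S: {a,b}  A: {b}  B: {a,b}  C: {a}

FOLLOW iteration:
initialize: $ ∈ FOLLOW(S)
iter 1:
  B→C S: FOLLOW(C) ⊇ FIRST(S) = {a,b}; new: +{a,b}
  S→a B: FOLLOW(B) ⊇ FOLLOW(S) ⊇ {$}; new: +{$}
  S→a C: FOLLOW(C) ⊇ FOLLOW(S) ⊇ {$}; new: +{$}
  S→b A S: FOLLOW(A) ⊇ FIRST(S) = {a,b}; new: +{a,b}
  S: {$}  A: {a,b}  B: {$}  C: {$,a,b}
iter 2: (stable)
  S: {$}  A: {a,b}  B: {$}  C: {$,a,b}

FOLLOW(C) = ["$", "a", "b"]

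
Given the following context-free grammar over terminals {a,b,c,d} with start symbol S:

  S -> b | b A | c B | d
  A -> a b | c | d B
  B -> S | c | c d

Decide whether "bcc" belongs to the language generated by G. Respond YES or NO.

Convert to CNF:
  S -> T1 A | T3 B | b | d
  A -> T0 T1 | T2 B | c
  B -> T1 A | T3 B | T3 T2 | b | c | d
  T0 -> a
  T1 -> b
  T2 -> d
  T3 -> c

CYK table (by increasing span):
  [0..0]={B,S,T1}  "b"  orig:{B,S}
  [1..1]={A,B,T3}  "c"  orig:{A,B}
  [2..2]={A,B,T3}  "c"  orig:{A,B}
  [0..1]={B,S}  "bc"
  [1..2]={B,S}  "cc"
  [0..2]=∅  "bcc"

S ∉ T[0,2] ⇒ NO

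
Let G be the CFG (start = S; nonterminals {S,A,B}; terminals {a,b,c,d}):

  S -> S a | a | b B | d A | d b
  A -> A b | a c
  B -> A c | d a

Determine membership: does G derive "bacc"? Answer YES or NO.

Convert to CNF:
  S -> S T1 | T0 B | T3 A | T3 T0 | a
  A -> A T0 | T1 T2
  B -> A T2 | T3 T1
  T0 -> b
  T1 -> a
  T2 -> c
  T3 -> d

CYK fill:
  T[0,0] 'b' = {T0}  orig:{}
  T[1,1] 'a' = {S,T1}  orig:{S}
  T[2,2] 'c' = {T2}  orig:{}
  T[3,3] 'c' = {T2}  orig:{}
  T[0,1] 'ba' = ∅
  T[1,2] 'ac' = {A}
  T[2,3] 'cc' = ∅
  T[0,2] 'bac' = ∅
  T[1,3] 'acc' = {B}
  T[0,3] 'bacc' = {S}

S ∈ T[0,3] ⇒ YES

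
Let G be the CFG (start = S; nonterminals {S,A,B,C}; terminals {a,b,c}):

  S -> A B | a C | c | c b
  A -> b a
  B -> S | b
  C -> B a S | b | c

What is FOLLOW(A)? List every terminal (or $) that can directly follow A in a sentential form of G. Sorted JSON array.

FIRST sets, iterate to fixpoint:
pass 1:
  A via A→b a: +{b}
  B via B→b: +{b}
  C via C→B a S: +{b}
  C via C→c: +{c}
  S via S→A B: +{b}
  S via S→a C: +{a}
  S via S→c: +{c}
  FIRST(S)={a,b,c}  FIRST(A)={b}  FIRST(B)={b}  FIRST(C)={b,c}
pass 2:
  B via B→S: +{a,c}
  C via C→B a S: +{a}
  FIRST(S)={a,b,c}  FIRST(A)={b}  FIRST(B)={a,b,c}  FIRST(C)={a,b,c}
pass 3: (stable)
  FIRST(S)={a,b,c}  FIRST(A)={b}  FIRST(B)={a,b,c}  FIRST(C)={a,b,c}

FOLLOW sets:
FOLLOW(S) := {$}
pass 1:
  C→B a S: FOLLOW(B) ⊇ FIRST(a) = {a}; new: +{a}
  S→A B: FOLLOW(A) ⊇ FIRST(B) = {a,b,c}; new: +{a,b,c}
  S→A B: FOLLOW(B) ⊇ FOLLOW(S) ⊇ {$}; new: +{$}
  S→a C: FOLLOW(C) ⊇ FOLLOW(S) ⊇ {$}; new: +{$}
  FOLLOW(S)={$}  FOLLOW(A)={a,b,c}  FOLLOW(B)={$,a}  FOLLOW(C)={$}
pass 2:
  B→S: FOLLOW(S) ⊇ FOLLOW(B) ⊇ {$,a}; new: +{a}
  S→a C: FOLLOW(C) ⊇ FOLLOW(S) ⊇ {$,a}; new: +{a}
  FOLLOW(S)={$,a}  FOLLOW(A)={a,b,c}  FOLLOW(B)={$,a}  FOLLOW(C)={$,a}
pass 3: (no change)
  FOLLOW(S)={$,a}  FOLLOW(A)={a,b,c}  FOLLOW(B)={$,a}  FOLLOW(C)={$,a}

FOLLOW(A) = ["a", "b", "c"]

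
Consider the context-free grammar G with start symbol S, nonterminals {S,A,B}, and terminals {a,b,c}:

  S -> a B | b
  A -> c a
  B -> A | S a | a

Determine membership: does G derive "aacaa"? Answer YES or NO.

Convert to CNF:
  S -> T1 B | b
  A -> T0 T1
  B -> S T1 | T0 T1 | a
  T0 -> c
  T1 -> a

CYK table (by increasing span):
  [0..0]={B,T1}  "a"  orig:{B}
  [1..1]={B,T1}  "a"  orig:{B}
  [2..2]={T0}  "c"  orig:{}
  [3..3]={B,T1}  "a"  orig:{B}
  [4..4]={B,T1}  "a"  orig:{B}
  [0..1]={S}  "aa"
  [1..2]=∅  "ac"
  [2..3]={A,B}  "ca"
  [3..4]={S}  "aa"
  [0..2]=∅  "aac"
  [1..3]={S}  "aca"
  [2..4]=∅  "caa"
  [0..3]=∅  "aaca"
  [1..4]={B}  "acaa"
  [0..4]={S}  "aacaa"

S ∈ T[0,4] ⇒ YES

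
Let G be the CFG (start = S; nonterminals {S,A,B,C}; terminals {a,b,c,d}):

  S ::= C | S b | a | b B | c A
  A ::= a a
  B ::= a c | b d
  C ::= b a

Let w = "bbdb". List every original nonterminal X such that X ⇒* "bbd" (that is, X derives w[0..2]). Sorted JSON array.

CNF form of G:
  S -> S T2 | T1 A | T2 B | T2 T0 | a
  A -> T0 T0
  B -> T0 T1 | T2 T3
  C -> T2 T0
  T0 -> a
  T1 -> c
  T2 -> b
  T3 -> d

CYK fill — only the sub-triangle for w[0..2]:
  T[0,0] 'b' = {T2}  orig:{}
  T[1,1] 'b' = {T2}  orig:{}
  T[2,2] 'd' = {T3}  orig:{}
  T[0,1] 'bb' = ∅
  T[1,2] 'bd' = {B}
  T[0,2] 'bbd' = {S}

Original NTs in T[0,2] deriving "bbd": ["S"]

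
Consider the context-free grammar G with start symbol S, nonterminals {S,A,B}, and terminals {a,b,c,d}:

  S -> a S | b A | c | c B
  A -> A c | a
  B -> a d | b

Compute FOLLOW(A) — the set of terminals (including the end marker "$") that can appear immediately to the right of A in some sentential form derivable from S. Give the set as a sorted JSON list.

FIRST iteration:
iter 1:
  A via A→a: +{a}
  B via B→a d: +{a}
  B via B→b: +{b}
  S via S→a S: +{a}
  S via S→b A: +{b}
  S via S→c: +{c}
  S: {a,b,c}  A: {a}  B: {a,b}
iter 2: — fixpoint
  S: {a,b,c}  A: {a}  B: {a,b}

Compute FOLLOW by fixpoint:
seed FOLLOW(S) with $
pass 1:
  A→A c: FOLLOW(A) ⊇ FIRST(c) = {c}; new: +{c}
  S→b A: FOLLOW(A) ⊇ FOLLOW(S) ⊇ {$}; new: +{$}
  S→c B: FOLLOW(B) ⊇ FOLLOW(S) ⊇ {$}; new: +{$}
  S: {$}  A: {$,c}  B: {$}
pass 2: — fixpoint
  S: {$}  A: {$,c}  B: {$}

FOLLOW(A) = ["$", "c"]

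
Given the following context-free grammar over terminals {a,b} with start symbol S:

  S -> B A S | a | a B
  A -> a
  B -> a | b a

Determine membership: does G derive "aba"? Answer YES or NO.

Convert to CNF:
  S -> B X2 | T1 B | a
  A -> a
  B -> T0 T1 | a
  T0 -> b
  T1 -> a
  X2 -> A S

CYK fill:
  cell(0,0) a: {A,B,S,T1}  orig:{A,B,S}
  cell(1,1) b: {T0}  orig:{}
  cell(2,2) a: {A,B,S,T1}  orig:{A,B,S}
  cell(0,1) ab: ∅
  cell(1,2) ba: {B}
  cell(0,2) aba: {S}

S ∈ T[0,2] ⇒ YES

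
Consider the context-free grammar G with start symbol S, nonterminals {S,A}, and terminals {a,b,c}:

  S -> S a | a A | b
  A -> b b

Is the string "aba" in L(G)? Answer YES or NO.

CNF form of G:
  S -> S T1 | T1 A | b
  A -> T0 T0
  T0 -> b
  T1 -> a

Fill CYK table bottom-up:
  [0..0]={T1}  "a"  orig:{}
  [1..1]={S,T0}  "b"  orig:{S}
  [2..2]={T1}  "a"  orig:{}
  [0..1]=∅  "ab"
  [1..2]={S}  "ba"
  [0..2]=∅  "aba"

S ∉ T[0,2] ⇒ NO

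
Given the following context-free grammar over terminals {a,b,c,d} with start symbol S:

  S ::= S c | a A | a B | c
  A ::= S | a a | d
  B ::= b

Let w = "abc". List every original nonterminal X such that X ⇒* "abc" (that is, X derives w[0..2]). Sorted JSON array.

CNF form of G:
  S -> S T0 | T1 A | T1 B | c
  A -> S T0 | T1 A | T1 B | T1 T1 | c | d
  B -> b
  T0 -> c
  T1 -> a

Fill CYK table bottom-up, restricted to cells inside w[0..2]:
  T[0,0] 'a' = {T1}  orig:{}
  T[1,1] 'b' = {B}
  T[2,2] 'c' = {A,S,T0}  orig:{A,S}
  T[0,1] 'ab' = {A,S}
  T[1,2] 'bc' = ∅
  T[0,2] 'abc' = {A,S}

Original NTs in T[0,2] deriving "abc": ["A", "S"]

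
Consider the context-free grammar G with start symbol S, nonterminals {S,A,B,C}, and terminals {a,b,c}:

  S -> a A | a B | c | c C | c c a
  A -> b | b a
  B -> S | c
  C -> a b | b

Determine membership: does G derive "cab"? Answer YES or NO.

CNF form of G:
  S -> T1 A | T1 B | T2 C | T2 X4 | c
  A -> T0 T1 | b
  B -> T1 A | T1 B | T2 C | T2 X3 | c
  C -> T1 T0 | b
  T0 -> b
  T1 -> a
  T2 -> c
  X3 -> T2 T1
  X4 -> T2 T1

CYK fill:
  [0..0]={B,S,T2}  "c"  orig:{B,S}
  [1..1]={T1}  "a"  orig:{}
  [2..2]={A,C,T0}  "b"  orig:{A,C}
  [0..1]={X3,X4}  "ca"  orig:{}
  [1..2]={B,C,S}  "ab"
  [0..2]={B,S}  "cab"

S ∈ T[0,2] ⇒ YES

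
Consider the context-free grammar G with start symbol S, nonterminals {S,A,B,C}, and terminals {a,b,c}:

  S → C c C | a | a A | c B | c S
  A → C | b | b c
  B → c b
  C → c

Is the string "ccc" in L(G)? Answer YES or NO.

Convert to CNF:
  S -> C X3 | T1 B | T1 S | T2 A | a
  A -> T0 T1 | b | c
  B -> T1 T0
  C -> c
  T0 -> b
  T1 -> c
  T2 -> a
  X3 -> T1 C

CYK fill:
  cell(0,0) c: {A,C,T1}  orig:{A,C}
  cell(1,1) c: {A,C,T1}  orig:{A,C}
  cell(2,2) c: {A,C,T1}  orig:{A,C}
  cell(0,1) cc: {X3}  orig:{}
  cell(1,2) cc: {X3}  orig:{}
  cell(0,2) ccc: {S}

S ∈ T[0,2] ⇒ YES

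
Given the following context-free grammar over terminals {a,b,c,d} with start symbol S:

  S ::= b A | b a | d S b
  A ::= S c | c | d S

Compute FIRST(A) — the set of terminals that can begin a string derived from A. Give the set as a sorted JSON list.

FIRST sets, iterate to fixpoint:
round 1:
  A via A→c: +{c}
  A via A→d S: +{d}
  S via S→b A: +{b}
  S via S→d S b: +{d}
  FIRST[S]={b,d}  FIRST[A]={c,d}
round 2:
  A via A→S c: +{b}
  FIRST[S]={b,d}  FIRST[A]={b,c,d}
round 3: done
  FIRST[S]={b,d}  FIRST[A]={b,c,d}

FIRST(A) = ["b", "c", "d"]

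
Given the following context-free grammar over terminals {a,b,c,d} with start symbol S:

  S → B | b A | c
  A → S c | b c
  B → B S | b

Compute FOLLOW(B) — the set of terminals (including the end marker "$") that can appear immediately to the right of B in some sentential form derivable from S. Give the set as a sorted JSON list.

Compute FIRST by fixpoint:
pass 1:
  A via A→b c: +{b}
  B via B→b: +{b}
  S via S→B: +{b}
  S via S→c: +{c}
  S: {b,c}  A: {b}  B: {b}
pass 2:
  A via A→S c: +{c}
  S: {b,c}  A: {b,c}  B: {b}
pass 3: (no change)
  S: {b,c}  A: {b,c}  B: {b}

FOLLOW sets:
FOLLOW(S) := {$}
iter 1:
  A→S c: FOLLOW(S) ⊇ FIRST(c) = {c}; new: +{c}
  B→B S: FOLLOW(B) ⊇ FIRST(S) = {b,c}; new: +{b,c}
  B→B S: FOLLOW(S) ⊇ FOLLOW(B) ⊇ {b,c}; new: +{b}
  S→B: FOLLOW(B) ⊇ FOLLOW(S) ⊇ {$,b,c}; new: +{$}
  S→b A: FOLLOW(A) ⊇ FOLLOW(S) ⊇ {$,b,c}; new: +{$,b,c}
  FOLLOW[S]={$,b,c}  FOLLOW[A]={$,b,c}  FOLLOW[B]={$,b,c}
iter 2: (no change)
  FOLLOW[S]={$,b,c}  FOLLOW[A]={$,b,c}  FOLLOW[B]={$,b,c}

FOLLOW(B) = ["$", "b", "c"]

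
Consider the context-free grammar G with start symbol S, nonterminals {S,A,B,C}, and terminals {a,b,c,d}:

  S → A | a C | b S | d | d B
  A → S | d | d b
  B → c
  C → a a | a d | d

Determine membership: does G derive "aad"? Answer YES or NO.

CNF form of G:
  S -> T0 C | T1 S | T2 B | T2 T1 | d
  A -> T0 C | T1 S | T2 B | T2 T1 | d
  B -> c
  C -> T0 T0 | T0 T2 | d
  T0 -> a
  T1 -> b
  T2 -> d

CYK table (by increasing span):
  cell(0,0) a: {T0}  orig:{}
  cell(1,1) a: {T0}  orig:{}
  cell(2,2) d: {A,C,S,T2}  orig:{A,C,S}
  cell(0,1) aa: {C}
  cell(1,2) ad: {A,C,S}
  cell(0,2) aad: {A,S}

S ∈ T[0,2] ⇒ YES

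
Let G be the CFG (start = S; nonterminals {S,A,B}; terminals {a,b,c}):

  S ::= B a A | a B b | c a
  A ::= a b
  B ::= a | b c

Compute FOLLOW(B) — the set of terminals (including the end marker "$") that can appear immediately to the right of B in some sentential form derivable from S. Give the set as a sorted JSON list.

FIRST sets, iterate to fixpoint:
round 1:
  A via A→a b: +{a}
  B via B→a: +{a}
  B via B→b c: +{b}
  S via S→B a A: +{a,b}
  S via S→c a: +{c}
  FIRST(S)={a,b,c}  FIRST(A)={a}  FIRST(B)={a,b}
round 2: (no change)
  FIRST(S)={a,b,c}  FIRST(A)={a}  FIRST(B)={a,b}

FOLLOW sets:
initialize: $ ∈ FOLLOW(S)
iter 1:
  S→B a A: FOLLOW(B) ⊇ FIRST(a) = {a}; new: +{a}
  S→B a A: FOLLOW(A) ⊇ FOLLOW(S) ⊇ {$}; new: +{$}
  S→a B b: FOLLOW(B) ⊇ FIRST(b) = {b}; new: +{b}
  FOLLOW(S)={$}  FOLLOW(A)={$}  FOLLOW(B)={a,b}
iter 2: done
  FOLLOW(S)={$}  FOLLOW(A)={$}  FOLLOW(B)={a,b}

FOLLOW(B) = ["a", "b"]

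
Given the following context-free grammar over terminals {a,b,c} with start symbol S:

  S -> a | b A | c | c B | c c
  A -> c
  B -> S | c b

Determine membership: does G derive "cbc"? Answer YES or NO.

CNF form of G:
  S -> T0 A | T1 B | T1 T1 | a | c
  A -> c
  B -> T0 A | T1 B | T1 T0 | T1 T1 | a | c
  T0 -> b
  T1 -> c

CYK fill:
  T[0,0] 'c' = {A,B,S,T1}  orig:{A,B,S}
  T[1,1] 'b' = {T0}  orig:{}
  T[2,2] 'c' = {A,B,S,T1}  orig:{A,B,S}
  T[0,1] 'cb' = {B}
  T[1,2] 'bc' = {B,S}
  T[0,2] 'cbc' = {B,S}

S ∈ T[0,2] ⇒ YES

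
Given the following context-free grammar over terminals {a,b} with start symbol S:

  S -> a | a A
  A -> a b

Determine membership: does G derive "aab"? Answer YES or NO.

Convert to CNF:
  S -> T0 A | a
  A -> T0 T1
  T0 -> a
  T1 -> b

CYK fill:
  cell(0,0) a: {S,T0}  orig:{S}
  cell(1,1) a: {S,T0}  orig:{S}
  cell(2,2) b: {T1}  orig:{}
  cell(0,1) aa: ∅
  cell(1,2) ab: {A}
  cell(0,2) aab: {S}

S ∈ T[0,2] ⇒ YES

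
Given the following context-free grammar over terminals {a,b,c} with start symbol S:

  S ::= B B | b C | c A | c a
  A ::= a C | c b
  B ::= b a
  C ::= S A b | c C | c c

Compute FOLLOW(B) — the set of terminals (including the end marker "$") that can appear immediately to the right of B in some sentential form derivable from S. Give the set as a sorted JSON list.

Compute FIRST by fixpoint:
[1]
  A via A→a C: +{a}
  A via A→c b: +{c}
  B via B→b a: +{b}
  C via C→c C: +{c}
  S via S→B B: +{b}
  S via S→c A: +{c}
  S: {b,c}  A: {a,c}  B: {b}  C: {c}
[2]
  C via C→S A b: +{b}
  S: {b,c}  A: {a,c}  B: {b}  C: {b,c}
[3] (stable)
  S: {b,c}  A: {a,c}  B: {b}  C: {b,c}

FOLLOW sets:
FOLLOW(S) := {$}
iter 1:
  C→S A b: FOLLOW(S) ⊇ FIRST(A) = {a,c}; new: +{a,c}
  C→S A b: FOLLOW(A) ⊇ FIRST(b) = {b}; new: +{b}
  S→B B: FOLLOW(B) ⊇ FIRST(B) = {b}; new: +{b}
  S→B B: FOLLOW(B) ⊇ FOLLOW(S) ⊇ {$,a,c}; new: +{$,a,c}
  S→b C: FOLLOW(C) ⊇ FOLLOW(S) ⊇ {$,a,c}; new: +{$,a,c}
  S→c A: FOLLOW(A) ⊇ FOLLOW(S) ⊇ {$,a,c}; new: +{$,a,c}
  FOLLOW(S)={$,a,c}  FOLLOW(A)={$,a,b,c}  FOLLOW(B)={$,a,b,c}  FOLLOW(C)={$,a,c}
iter 2:
  A→a C: FOLLOW(C) ⊇ FOLLOW(A) ⊇ {$,a,b,c}; new: +{b}
  FOLLOW(S)={$,a,c}  FOLLOW(A)={$,a,b,c}  FOLLOW(B)={$,a,b,c}  FOLLOW(C)={$,a,b,c}
iter 3: — fixpoint
  FOLLOW(S)={$,a,c}  FOLLOW(A)={$,a,b,c}  FOLLOW(B)={$,a,b,c}  FOLLOW(C)={$,a,b,c}

FOLLOW(B) = ["$", "a", "b", "c"]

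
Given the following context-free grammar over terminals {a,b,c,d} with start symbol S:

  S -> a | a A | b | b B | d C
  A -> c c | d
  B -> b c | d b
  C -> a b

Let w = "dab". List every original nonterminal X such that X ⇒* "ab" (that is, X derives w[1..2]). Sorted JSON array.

Convert to CNF:
  S -> T1 B | T2 C | T3 A | a | b
  A -> T0 T0 | d
  B -> T1 T0 | T2 T1
  C -> T3 T1
  T0 -> c
  T1 -> b
  T2 -> d
  T3 -> a

Fill CYK table bottom-up (cells [i..j] with 1 ≤ i ≤ j ≤ 2 only):
  [1..1]={S,T3}  "a"  orig:{S}
  [2..2]={S,T1}  "b"  orig:{S}
  [1..2]={C}  "ab"

Original NTs in T[1,2] deriving "ab": ["C"]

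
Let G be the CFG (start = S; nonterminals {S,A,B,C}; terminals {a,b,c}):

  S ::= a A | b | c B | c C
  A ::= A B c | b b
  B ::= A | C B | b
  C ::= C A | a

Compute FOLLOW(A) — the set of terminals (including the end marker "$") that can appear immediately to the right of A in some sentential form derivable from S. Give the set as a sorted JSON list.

FIRST sets, iterate to fixpoint:
pass 1:
  A via A→b b: +{b}
  B via B→A: +{b}
  C via C→a: +{a}
  S via S→a A: +{a}
  S via S→b: +{b}
  S via S→c B: +{c}
  FIRST[S]={a,b,c}  FIRST[A]={b}  FIRST[B]={b}  FIRST[C]={a}
pass 2:
  B via B→C B: +{a}
  FIRST[S]={a,b,c}  FIRST[A]={b}  FIRST[B]={a,b}  FIRST[C]={a}
pass 3: done
  FIRST[S]={a,b,c}  FIRST[A]={b}  FIRST[B]={a,b}  FIRST[C]={a}

FOLLOW sets:
initialize: $ ∈ FOLLOW(S)
iter 1:
  A→A B c: FOLLOW(A) ⊇ FIRST(B) = {a,b}; new: +{a,b}
  A→A B c: FOLLOW(B) ⊇ FIRST(c) = {c}; new: +{c}
  B→A: FOLLOW(A) ⊇ FOLLOW(B) ⊇ {c}; new: +{c}
  B→C B: FOLLOW(C) ⊇ FIRST(B) = {a,b}; new: +{a,b}
  S→a A: FOLLOW(A) ⊇ FOLLOW(S) ⊇ {$}; new: +{$}
  S→c B: FOLLOW(B) ⊇ FOLLOW(S) ⊇ {$}; new: +{$}
  S→c C: FOLLOW(C) ⊇ FOLLOW(S) ⊇ {$}; new: +{$}
  S: {$}  A: {$,a,b,c}  B: {$,c}  C: {$,a,b}
iter 2: — fixpoint
  S: {$}  A: {$,a,b,c}  B: {$,c}  C: {$,a,b}

FOLLOW(A) = ["$", "a", "b", "c"]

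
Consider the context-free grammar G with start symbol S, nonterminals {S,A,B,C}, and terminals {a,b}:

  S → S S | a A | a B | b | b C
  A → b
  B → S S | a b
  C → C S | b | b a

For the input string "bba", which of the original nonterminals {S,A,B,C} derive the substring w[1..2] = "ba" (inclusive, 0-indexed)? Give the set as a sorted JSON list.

Convert to CNF:
  S -> S S | T0 A | T0 B | T1 C | b
  A -> b
  B -> S S | T0 T1
  C -> C S | T1 T0 | b
  T0 -> a
  T1 -> b

CYK fill, restricted to cells inside w[1..2]:
  [1..1]={A,C,S,T1}  "b"  orig:{A,C,S}
  [2..2]={T0}  "a"  orig:{}
  [1..2]={C}  "ba"

Original NTs in T[1,2] deriving "ba": ["C"]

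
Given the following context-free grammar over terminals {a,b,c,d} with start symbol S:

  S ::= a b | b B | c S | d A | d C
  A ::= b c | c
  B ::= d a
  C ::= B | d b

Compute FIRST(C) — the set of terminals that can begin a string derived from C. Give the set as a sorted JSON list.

Compute FIRST by fixpoint:
round 1:
  A via A→b c: +{b}
  A via A→c: +{c}
  B via B→d a: +{d}
  C via C→B: +{d}
  S via S→a b: +{a}
  S via S→b B: +{b}
  S via S→c S: +{c}
  S via S→d A: +{d}
  FIRST(S)={a,b,c,d}  FIRST(A)={b,c}  FIRST(B)={d}  FIRST(C)={d}
round 2: (no change)
  FIRST(S)={a,b,c,d}  FIRST(A)={b,c}  FIRST(B)={d}  FIRST(C)={d}

FIRST(C) = ["d"]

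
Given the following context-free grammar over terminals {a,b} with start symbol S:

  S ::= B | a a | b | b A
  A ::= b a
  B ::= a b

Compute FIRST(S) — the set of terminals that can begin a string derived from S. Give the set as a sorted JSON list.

FIRST sets, iterate to fixpoint:
iter 1:
  A via A→b a: +{b}
  B via B→a b: +{a}
  S via S→B: +{a}
  S via S→b: +{b}
  FIRST(S)={a,b}  FIRST(A)={b}  FIRST(B)={a}
iter 2: — fixpoint
  FIRST(S)={a,b}  FIRST(A)={b}  FIRST(B)={a}

FIRST(S) = ["a", "b"]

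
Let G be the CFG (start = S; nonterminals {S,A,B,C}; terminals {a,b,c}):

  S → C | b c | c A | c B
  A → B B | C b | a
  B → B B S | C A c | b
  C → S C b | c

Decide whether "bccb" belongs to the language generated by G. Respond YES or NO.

CNF form of G:
  S -> S X5 | T0 T1 | T1 A | T1 B | c
  A -> B B | C T0 | a
  B -> B X2 | C X3 | b
  C -> S X4 | c
  T0 -> b
  T1 -> c
  X2 -> B S
  X3 -> A T1
  X4 -> C T0
  X5 -> C T0

Fill CYK table bottom-up:
  cell(0,0) b: {B,T0}  orig:{B}
  cell(1,1) c: {C,S,T1}  orig:{C,S}
  cell(2,2) c: {C,S,T1}  orig:{C,S}
  cell(3,3) b: {B,T0}  orig:{B}
  cell(0,1) bc: {S,X2}  orig:{S}
  cell(1,2) cc: ∅
  cell(2,3) cb: {A,S,X4,X5}  orig:{A,S}
  cell(0,2) bcc: ∅
  cell(1,3) ccb: {C,S}
  cell(0,3) bccb: {C,S,X2}  orig:{C,S}

S ∈ T[0,3] ⇒ YES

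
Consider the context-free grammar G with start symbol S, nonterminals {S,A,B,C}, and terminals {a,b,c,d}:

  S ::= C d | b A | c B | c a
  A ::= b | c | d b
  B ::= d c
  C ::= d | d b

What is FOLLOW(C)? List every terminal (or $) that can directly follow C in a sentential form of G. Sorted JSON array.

FIRST iteration:
round 1:
  A via A→b: +{b}
  A via A→c: +{c}
  A via A→d b: +{d}
  B via B→d c: +{d}
  C via C→d: +{d}
  S via S→C d: +{d}
  S via S→b A: +{b}
  S via S→c B: +{c}
  FIRST(S)={b,c,d}  FIRST(A)={b,c,d}  FIRST(B)={d}  FIRST(C)={d}
round 2: (no change)
  FIRST(S)={b,c,d}  FIRST(A)={b,c,d}  FIRST(B)={d}  FIRST(C)={d}

FOLLOW sets:
initialize: $ ∈ FOLLOW(S)
pass 1:
  S→C d: FOLLOW(C) ⊇ FIRST(d) = {d}; new: +{d}
  S→b A: FOLLOW(A) ⊇ FOLLOW(S) ⊇ {$}; new: +{$}
  S→c B: FOLLOW(B) ⊇ FOLLOW(S) ⊇ {$}; new: +{$}
  FOLLOW[S]={$}  FOLLOW[A]={$}  FOLLOW[B]={$}  FOLLOW[C]={d}
pass 2: (no change)
  FOLLOW[S]={$}  FOLLOW[A]={$}  FOLLOW[B]={$}  FOLLOW[C]={d}

FOLLOW(C) = ["d"]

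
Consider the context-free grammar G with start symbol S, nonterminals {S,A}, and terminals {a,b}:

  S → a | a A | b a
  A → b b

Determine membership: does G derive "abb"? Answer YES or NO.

CNF form of G:
  S -> T0 T1 | T1 A | a
  A -> T0 T0
  T0 -> b
  T1 -> a

Fill CYK table bottom-up:
  [0..0]={S,T1}  "a"  orig:{S}
  [1..1]={T0}  "b"  orig:{}
  [2..2]={T0}  "b"  orig:{}
  [0..1]=∅  "ab"
  [1..2]={A}  "bb"
  [0..2]={S}  "abb"

S ∈ T[0,2] ⇒ YES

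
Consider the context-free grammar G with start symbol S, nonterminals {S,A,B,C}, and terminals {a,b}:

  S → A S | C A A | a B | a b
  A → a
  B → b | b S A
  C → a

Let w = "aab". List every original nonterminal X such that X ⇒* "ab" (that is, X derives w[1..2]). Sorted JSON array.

CNF form of G:
  S -> A S | C X3 | T1 B | T1 T0
  A -> a
  B -> T0 X2 | b
  C -> a
  T0 -> b
  T1 -> a
  X2 -> S A
  X3 -> A A

Fill CYK table bottom-up — only the sub-triangle for w[1..2]:
  cell(1,1) a: {A,C,T1}  orig:{A,C}
  cell(2,2) b: {B,T0}  orig:{B}
  cell(1,2) ab: {S}

Original NTs in T[1,2] deriving "ab": ["S"]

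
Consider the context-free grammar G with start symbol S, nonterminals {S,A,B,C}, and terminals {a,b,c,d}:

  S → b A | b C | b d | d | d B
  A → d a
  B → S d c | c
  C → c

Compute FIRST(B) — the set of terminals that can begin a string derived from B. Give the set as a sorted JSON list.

FIRST iteration:
round 1:
  A via A→d a: +{d}
  B via B→c: +{c}
  C via C→c: +{c}
  S via S→b A: +{b}
  S via S→d: +{d}
  S: {b,d}  A: {d}  B: {c}  C: {c}
round 2:
  B via B→S d c: +{b,d}
  S: {b,d}  A: {d}  B: {b,c,d}  C: {c}
round 3: — fixpoint
  S: {b,d}  A: {d}  B: {b,c,d}  C: {c}

FIRST(B) = ["b", "c", "d"]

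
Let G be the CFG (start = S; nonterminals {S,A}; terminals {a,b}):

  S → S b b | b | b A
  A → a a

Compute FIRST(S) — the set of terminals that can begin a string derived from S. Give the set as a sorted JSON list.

Compute FIRST by fixpoint:
pass 1:
  A via A→a a: +{a}
  S via S→b: +{b}
  S: {b}  A: {a}
pass 2: (stable)
  S: {b}  A: {a}

FIRST(S) = ["b"]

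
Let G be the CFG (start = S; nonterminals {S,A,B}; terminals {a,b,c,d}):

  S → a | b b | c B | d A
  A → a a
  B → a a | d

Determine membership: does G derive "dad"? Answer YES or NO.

Convert to CNF:
  S -> T1 T1 | T2 B | T3 A | a
  A -> T0 T0
  B -> T0 T0 | d
  T0 -> a
  T1 -> b
  T2 -> c
  T3 -> d

Fill CYK table bottom-up:
  T[0,0] 'd' = {B,T3}  orig:{B}
  T[1,1] 'a' = {S,T0}  orig:{S}
  T[2,2] 'd' = {B,T3}  orig:{B}
  T[0,1] 'da' = ∅
  T[1,2] 'ad' = ∅
  T[0,2] 'dad' = ∅

S ∉ T[0,2] ⇒ NO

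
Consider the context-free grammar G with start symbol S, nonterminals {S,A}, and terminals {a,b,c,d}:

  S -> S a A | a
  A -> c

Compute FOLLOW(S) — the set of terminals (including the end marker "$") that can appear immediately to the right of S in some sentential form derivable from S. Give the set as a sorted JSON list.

FIRST sets, iterate to fixpoint:
[1]
  A via A→c: +{c}
  S via S→a: +{a}
  S: {a}  A: {c}
[2] (stable)
  S: {a}  A: {c}

Compute FOLLOW by fixpoint:
initialize: $ ∈ FOLLOW(S)
pass 1:
  S→S a A: FOLLOW(S) ⊇ FIRST(a) = {a}; new: +{a}
  S→S a A: FOLLOW(A) ⊇ FOLLOW(S) ⊇ {$,a}; new: +{$,a}
  S: {$,a}  A: {$,a}
pass 2: done
  S: {$,a}  A: {$,a}

FOLLOW(S) = ["$", "a"]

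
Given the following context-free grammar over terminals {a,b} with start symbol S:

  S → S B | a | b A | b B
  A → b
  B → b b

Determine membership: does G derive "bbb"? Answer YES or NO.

CNF form of G:
  S -> S B | T0 A | T0 B | a
  A -> b
  B -> T0 T0
  T0 -> b

Fill CYK table bottom-up:
  cell(0,0) b: {A,T0}  orig:{A}
  cell(1,1) b: {A,T0}  orig:{A}
  cell(2,2) b: {A,T0}  orig:{A}
  cell(0,1) bb: {B,S}
  cell(1,2) bb: {B,S}
  cell(0,2) bbb: {S}

S ∈ T[0,2] ⇒ YES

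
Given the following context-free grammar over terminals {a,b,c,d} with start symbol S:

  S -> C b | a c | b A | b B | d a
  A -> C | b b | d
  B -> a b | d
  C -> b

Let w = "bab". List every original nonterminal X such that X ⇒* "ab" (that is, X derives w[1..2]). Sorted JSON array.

CNF form of G:
  S -> C T0 | T0 A | T0 B | T1 T2 | T3 T1
  A -> T0 T0 | b | d
  B -> T1 T0 | d
  C -> b
  T0 -> b
  T1 -> a
  T2 -> c
  T3 -> d

Fill CYK table bottom-up (cells [i..j] with 1 ≤ i ≤ j ≤ 2 only):
  T[1,1] 'a' = {T1}  orig:{}
  T[2,2] 'b' = {A,C,T0}  orig:{A,C}
  T[1,2] 'ab' = {B}

Original NTs in T[1,2] deriving "ab": ["B"]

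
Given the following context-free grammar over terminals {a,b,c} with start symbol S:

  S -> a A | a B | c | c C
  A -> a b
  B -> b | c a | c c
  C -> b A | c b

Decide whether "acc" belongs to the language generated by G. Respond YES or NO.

Convert to CNF:
  S -> T0 A | T0 B | T2 C | c
  A -> T0 T1
  B -> T2 T0 | T2 T2 | b
  C -> T1 A | T2 T1
  T0 -> a
  T1 -> b
  T2 -> c

CYK table (by increasing span):
  [0..0]={T0}  "a"  orig:{}
  [1..1]={S,T2}  "c"  orig:{S}
  [2..2]={S,T2}  "c"  orig:{S}
  [0..1]=∅  "ac"
  [1..2]={B}  "cc"
  [0..2]={S}  "acc"

S ∈ T[0,2] ⇒ YES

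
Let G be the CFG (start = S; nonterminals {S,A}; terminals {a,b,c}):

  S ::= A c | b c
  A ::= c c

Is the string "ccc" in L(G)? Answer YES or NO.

CNF form of G:
  S -> A T0 | T1 T0
  A -> T0 T0
  T0 -> c
  T1 -> b

CYK table (by increasing span):
  cell(0,0) c: {T0}  orig:{}
  cell(1,1) c: {T0}  orig:{}
  cell(2,2) c: {T0}  orig:{}
  cell(0,1) cc: {A}
  cell(1,2) cc: {A}
  cell(0,2) ccc: {S}

S ∈ T[0,2] ⇒ YES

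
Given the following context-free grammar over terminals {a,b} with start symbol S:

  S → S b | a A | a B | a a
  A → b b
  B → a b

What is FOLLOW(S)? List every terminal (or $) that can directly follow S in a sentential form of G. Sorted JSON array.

FIRST sets, iterate to fixpoint:
[1]
  A via A→b b: +{b}
  B via B→a b: +{a}
  S via S→a A: +{a}
  FIRST(S)={a}  FIRST(A)={b}  FIRST(B)={a}
[2] — fixpoint
  FIRST(S)={a}  FIRST(A)={b}  FIRST(B)={a}

Compute FOLLOW by fixpoint:
initialize: $ ∈ FOLLOW(S)
round 1:
  S→S b: FOLLOW(S) ⊇ FIRST(b) = {b}; new: +{b}
  S→a A: FOLLOW(A) ⊇ FOLLOW(S) ⊇ {$,b}; new: +{$,b}
  S→a B: FOLLOW(B) ⊇ FOLLOW(S) ⊇ {$,b}; new: +{$,b}
  FOLLOW(S)={$,b}  FOLLOW(A)={$,b}  FOLLOW(B)={$,b}
round 2: (stable)
  FOLLOW(S)={$,b}  FOLLOW(A)={$,b}  FOLLOW(B)={$,b}

FOLLOW(S) = ["$", "b"]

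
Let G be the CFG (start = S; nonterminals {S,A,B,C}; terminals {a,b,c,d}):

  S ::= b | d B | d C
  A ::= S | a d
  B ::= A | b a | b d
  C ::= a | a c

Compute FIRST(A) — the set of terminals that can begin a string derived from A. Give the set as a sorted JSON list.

FIRST sets, iterate to fixpoint:
[1]
  A via A→a d: +{a}
  B via B→A: +{a}
  B via B→b a: +{b}
  C via C→a: +{a}
  S via S→b: +{b}
  S via S→d B: +{d}
  FIRST[S]={b,d}  FIRST[A]={a}  FIRST[B]={a,b}  FIRST[C]={a}
[2]
  A via A→S: +{b,d}
  B via B→A: +{d}
  FIRST[S]={b,d}  FIRST[A]={a,b,d}  FIRST[B]={a,b,d}  FIRST[C]={a}
[3] (stable)
  FIRST[S]={b,d}  FIRST[A]={a,b,d}  FIRST[B]={a,b,d}  FIRST[C]={a}

FIRST(A) = ["a", "b", "d"]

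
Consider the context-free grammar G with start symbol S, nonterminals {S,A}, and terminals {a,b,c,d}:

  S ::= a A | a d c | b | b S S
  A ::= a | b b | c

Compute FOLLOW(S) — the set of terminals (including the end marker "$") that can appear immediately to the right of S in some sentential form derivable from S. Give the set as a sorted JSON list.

Compute FIRST by fixpoint:
pass 1:
  A via A→a: +{a}
  A via A→b b: +{b}
  A via A→c: +{c}
  S via S→a A: +{a}
  S via S→b: +{b}
  FIRST[S]={a,b}  FIRST[A]={a,b,c}
pass 2: (stable)
  FIRST[S]={a,b}  FIRST[A]={a,b,c}

FOLLOW sets:
initialize: $ ∈ FOLLOW(S)
round 1:
  S→a A: FOLLOW(A) ⊇ FOLLOW(S) ⊇ {$}; new: +{$}
  S→b S S: FOLLOW(S) ⊇ FIRST(S) = {a,b}; new: +{a,b}
  S: {$,a,b}  A: {$}
round 2:
  S→a A: FOLLOW(A) ⊇ FOLLOW(S) ⊇ {$,a,b}; new: +{a,b}
  S: {$,a,b}  A: {$,a,b}
round 3: — fixpoint
  S: {$,a,b}  A: {$,a,b}

FOLLOW(S) = ["$", "a", "b"]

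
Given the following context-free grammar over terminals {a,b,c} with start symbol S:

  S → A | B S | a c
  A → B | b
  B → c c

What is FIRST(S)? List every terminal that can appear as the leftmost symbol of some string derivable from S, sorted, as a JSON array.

FIRST sets, iterate to fixpoint:
[1]
  A via A→b: +{b}
  B via B→c c: +{c}
  S via S→A: +{b}
  S via S→B S: +{c}
  S via S→a c: +{a}
  FIRST(S)={a,b,c}  FIRST(A)={b}  FIRST(B)={c}
[2]
  A via A→B: +{c}
  FIRST(S)={a,b,c}  FIRST(A)={b,c}  FIRST(B)={c}
[3] (stable)
  FIRST(S)={a,b,c}  FIRST(A)={b,c}  FIRST(B)={c}

FIRST(S) = ["a", "b", "c"]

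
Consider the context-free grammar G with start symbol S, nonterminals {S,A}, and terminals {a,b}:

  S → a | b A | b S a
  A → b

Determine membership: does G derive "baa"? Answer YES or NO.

CNF form of G:
  S -> T0 A | T0 X2 | a
  A -> b
  T0 -> b
  T1 -> a
  X2 -> S T1

CYK fill:
  [0..0]={A,T0}  "b"  orig:{A}
  [1..1]={S,T1}  "a"  orig:{S}
  [2..2]={S,T1}  "a"  orig:{S}
  [0..1]=∅  "ba"
  [1..2]={X2}  "aa"  orig:{}
  [0..2]={S}  "baa"

S ∈ T[0,2] ⇒ YES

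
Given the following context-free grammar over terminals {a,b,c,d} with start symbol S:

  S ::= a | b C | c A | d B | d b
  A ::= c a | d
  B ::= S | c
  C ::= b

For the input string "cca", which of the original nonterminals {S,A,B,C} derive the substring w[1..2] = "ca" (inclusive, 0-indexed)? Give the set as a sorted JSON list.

CNF form of G:
  S -> T0 A | T2 C | T3 B | T3 T2 | a
  A -> T0 T1 | d
  B -> T0 A | T2 C | T3 B | T3 T2 | a | c
  C -> b
  T0 -> c
  T1 -> a
  T2 -> b
  T3 -> d

CYK fill (cells [i..j] with 1 ≤ i ≤ j ≤ 2 only):
  cell(1,1) c: {B,T0}  orig:{B}
  cell(2,2) a: {B,S,T1}  orig:{B,S}
  cell(1,2) ca: {A}

Original NTs in T[1,2] deriving "ca": ["A"]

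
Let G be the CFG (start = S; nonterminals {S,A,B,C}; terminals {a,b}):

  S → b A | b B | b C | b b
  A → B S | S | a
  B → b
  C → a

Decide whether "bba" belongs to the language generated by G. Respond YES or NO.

CNF form of G:
  S -> T0 A | T0 B | T0 C | T0 T0
  A -> B S | T0 A | T0 B | T0 C | T0 T0 | a
  B -> b
  C -> a
  T0 -> b

CYK fill:
  T[0,0] 'b' = {B,T0}  orig:{B}
  T[1,1] 'b' = {B,T0}  orig:{B}
  T[2,2] 'a' = {A,C}
  T[0,1] 'bb' = {A,S}
  T[1,2] 'ba' = {A,S}
  T[0,2] 'bba' = {A,S}

S ∈ T[0,2] ⇒ YES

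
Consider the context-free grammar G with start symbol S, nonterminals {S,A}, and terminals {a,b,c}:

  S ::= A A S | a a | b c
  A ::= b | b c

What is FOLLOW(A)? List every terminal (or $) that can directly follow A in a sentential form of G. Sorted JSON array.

FIRST sets, iterate to fixpoint:
iter 1:
  A via A→b: +{b}
  S via S→A A S: +{b}
  S via S→a a: +{a}
  FIRST[S]={a,b}  FIRST[A]={b}
iter 2: — fixpoint
  FIRST[S]={a,b}  FIRST[A]={b}

FOLLOW sets:
initialize: $ ∈ FOLLOW(S)
iter 1:
  S→A A S: FOLLOW(A) ⊇ FIRST(A) = {b}; new: +{b}
  S→A A S: FOLLOW(A) ⊇ FIRST(S) = {a,b}; new: +{a}
  S: {$}  A: {a,b}
iter 2: (stable)
  S: {$}  A: {a,b}

FOLLOW(A) = ["a", "b"]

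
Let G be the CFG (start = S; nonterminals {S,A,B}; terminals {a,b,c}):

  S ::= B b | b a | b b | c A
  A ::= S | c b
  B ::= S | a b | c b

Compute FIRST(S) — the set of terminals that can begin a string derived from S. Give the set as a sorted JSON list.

FIRST sets, iterate to fixpoint:
[1]
  A via A→c b: +{c}
  B via B→a b: +{a}
  B via B→c b: +{c}
  S via S→B b: +{a,c}
  S via S→b a: +{b}
  FIRST(S)={a,b,c}  FIRST(A)={c}  FIRST(B)={a,c}
[2]
  A via A→S: +{a,b}
  B via B→S: +{b}
  FIRST(S)={a,b,c}  FIRST(A)={a,b,c}  FIRST(B)={a,b,c}
[3] — fixpoint
  FIRST(S)={a,b,c}  FIRST(A)={a,b,c}  FIRST(B)={a,b,c}

FIRST(S) = ["a", "b", "c"]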